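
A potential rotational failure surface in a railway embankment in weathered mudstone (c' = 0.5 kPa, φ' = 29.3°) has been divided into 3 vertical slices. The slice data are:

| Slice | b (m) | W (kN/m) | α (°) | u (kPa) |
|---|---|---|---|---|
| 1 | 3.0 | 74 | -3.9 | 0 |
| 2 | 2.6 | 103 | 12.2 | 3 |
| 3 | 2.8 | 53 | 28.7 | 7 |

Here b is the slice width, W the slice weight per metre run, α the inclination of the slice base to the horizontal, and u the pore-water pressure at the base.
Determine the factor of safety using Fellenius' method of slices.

Ordinary method of slices: FS = Σ[c'·Δl_i + (W_i cosα_i − u_i·Δl_i)·tanφ'] / Σ W_i sinα_i, with Δl_i = b_i / cosα_i.
Slice 1: Δl = 3.0/cos(-3.9°) = 3.007 m; N'_1 = 74·cos(-3.9°) − 0·3.007 = 73.8; c'Δl = 1.50; W sinα = -5.0
Slice 2: Δl = 2.6/cos12.2° = 2.660 m; N'_2 = 103·cos12.2° − 3·2.660 = 92.7; c'Δl = 1.33; W sinα = 21.8
Slice 3: Δl = 2.8/cos28.7° = 3.192 m; N'_3 = 53·cos28.7° − 7·3.192 = 24.1; c'Δl = 1.60; W sinα = 25.5
Σc'Δl = 4.4 kN/m; ΣN' = 190.7 kN/m; ΣW sinα = 42.2 kN/m
Resisting = 4.4 + 190.7·tan29.3° = 4.4 + 107.0 = 111.4 kN/m
FS = 111.4 / 42.2 = 2.641

FS = 2.64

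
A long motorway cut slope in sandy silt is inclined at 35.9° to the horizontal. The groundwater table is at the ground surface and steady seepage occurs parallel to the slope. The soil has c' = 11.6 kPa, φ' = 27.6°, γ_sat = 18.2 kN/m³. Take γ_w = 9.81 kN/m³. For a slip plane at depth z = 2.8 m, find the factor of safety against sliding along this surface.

FS = 0.81

With seepage parallel to the slope and the water table at the surface, the effective normal stress on the slip plane uses the buoyant unit weight γ' = γ_sat − γ_w while the driving shear stress uses γ_sat:
FS = [c' + γ' z cos²β tanφ'] / [γ_sat z sinβ cosβ]
γ' = 18.2 − 9.81 = 8.39 kN/m³
Numerator = 11.6 + 8.39·2.8·cos²35.9°·tan27.6° = 11.6 + 8.39·2.8·0.6562·0.5228 = 19.659 kPa
Denominator = 18.2·2.8·sin35.9°·cos35.9° = 18.2·2.8·0.5864·0.8100 = 24.205 kPa
FS = 19.659 / 24.205 = 0.812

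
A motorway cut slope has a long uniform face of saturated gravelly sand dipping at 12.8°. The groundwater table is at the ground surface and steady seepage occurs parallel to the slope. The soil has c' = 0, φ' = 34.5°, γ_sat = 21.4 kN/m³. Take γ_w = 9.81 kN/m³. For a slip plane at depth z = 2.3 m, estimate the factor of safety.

With seepage parallel to the slope and the water table at the surface, the effective normal stress on the slip plane uses the buoyant unit weight γ' = γ_sat − γ_w while the driving shear stress uses γ_sat:
FS = [c' + γ' z cos²β tanφ'] / [γ_sat z sinβ cosβ]
(For c' = 0 this reduces to FS = (γ'/γ_sat)·tanφ'/tanβ.)
γ' = 21.4 − 9.81 = 11.59 kN/m³
Numerator = 0.0 + 11.59·2.3·cos²12.8°·tan34.5° = 0.0 + 11.59·2.3·0.9509·0.6873 = 17.422 kPa
Denominator = 21.4·2.3·sin12.8°·cos12.8° = 21.4·2.3·0.2215·0.9751 = 10.634 kPa
FS = 17.422 / 10.634 = 1.638

FS = 1.64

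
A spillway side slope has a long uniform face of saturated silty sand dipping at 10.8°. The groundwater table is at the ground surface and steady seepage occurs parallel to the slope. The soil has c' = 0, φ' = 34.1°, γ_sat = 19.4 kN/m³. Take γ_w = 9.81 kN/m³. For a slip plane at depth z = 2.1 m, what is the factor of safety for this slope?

FS = 1.75

With seepage parallel to the slope and the water table at the surface, the effective normal stress on the slip plane uses the buoyant unit weight γ' = γ_sat − γ_w while the driving shear stress uses γ_sat:
FS = [c' + γ' z cos²β tanφ'] / [γ_sat z sinβ cosβ]
(For c' = 0 this reduces to FS = (γ'/γ_sat)·tanφ'/tanβ.)
γ' = 19.4 − 9.81 = 9.59 kN/m³
Numerator = 0.0 + 9.59·2.1·cos²10.8°·tan34.1° = 0.0 + 9.59·2.1·0.9649·0.6771 = 13.156 kPa
Denominator = 19.4·2.1·sin10.8°·cos10.8° = 19.4·2.1·0.1874·0.9823 = 7.499 kPa
FS = 13.156 / 7.499 = 1.754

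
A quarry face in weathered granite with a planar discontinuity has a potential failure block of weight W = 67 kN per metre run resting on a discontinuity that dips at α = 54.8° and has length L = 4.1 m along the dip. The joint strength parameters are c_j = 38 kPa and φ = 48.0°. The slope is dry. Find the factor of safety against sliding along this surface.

FS = 3.63

Resolving the block weight along and normal to the plane and applying the Mohr–Coulomb strength on the joint:
N' = W cosα = 67·cos54.8° = 38.6 kN/m
Driving force T = W sinα = 67·sin54.8° = 54.7 kN/m
Resisting force R = c_j·L + N'·tanφ = 38·4.1 + 38.6·tan48.0° = 155.8 + 42.9 = 198.7 kN/m
FS = R / T = 198.7 / 54.7 = 3.629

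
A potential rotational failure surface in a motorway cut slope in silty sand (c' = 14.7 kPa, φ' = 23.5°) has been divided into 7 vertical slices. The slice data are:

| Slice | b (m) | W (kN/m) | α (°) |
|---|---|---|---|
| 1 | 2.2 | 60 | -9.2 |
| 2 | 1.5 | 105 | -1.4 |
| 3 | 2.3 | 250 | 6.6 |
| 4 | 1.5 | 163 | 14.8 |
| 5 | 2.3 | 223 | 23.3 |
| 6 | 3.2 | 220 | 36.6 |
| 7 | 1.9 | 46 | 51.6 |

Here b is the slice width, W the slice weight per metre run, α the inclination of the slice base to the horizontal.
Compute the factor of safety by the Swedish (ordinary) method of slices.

Ordinary method of slices: FS = Σ[c'·Δl_i + (W_i cosα_i)·tanφ'] / Σ W_i sinα_i, with Δl_i = b_i / cosα_i.
Slice 1: Δl = 2.2/cos(-9.2°) = 2.229 m; N'_1 = 60·cos(-9.2°) = 59.2; c'Δl = 32.76; W sinα = -9.6
Slice 2: Δl = 1.5/cos(-1.4°) = 1.500 m; N'_2 = 105·cos(-1.4°) = 105.0; c'Δl = 22.06; W sinα = -2.6
Slice 3: Δl = 2.3/cos6.6° = 2.315 m; N'_3 = 250·cos6.6° = 248.3; c'Δl = 34.04; W sinα = 28.7
Slice 4: Δl = 1.5/cos14.8° = 1.551 m; N'_4 = 163·cos14.8° = 157.6; c'Δl = 22.81; W sinα = 41.6
Slice 5: Δl = 2.3/cos23.3° = 2.504 m; N'_5 = 223·cos23.3° = 204.8; c'Δl = 36.81; W sinα = 88.2
Slice 6: Δl = 3.2/cos36.6° = 3.986 m; N'_6 = 220·cos36.6° = 176.6; c'Δl = 58.59; W sinα = 131.2
Slice 7: Δl = 1.9/cos51.6° = 3.059 m; N'_7 = 46·cos51.6° = 28.6; c'Δl = 44.97; W sinα = 36.0
Σc'Δl = 252.0 kN/m; ΣN' = 980.1 kN/m; ΣW sinα = 313.6 kN/m
Resisting = 252.0 + 980.1·tan23.5° = 252.0 + 426.2 = 678.2 kN/m
FS = 678.2 / 313.6 = 2.162

FS = 2.16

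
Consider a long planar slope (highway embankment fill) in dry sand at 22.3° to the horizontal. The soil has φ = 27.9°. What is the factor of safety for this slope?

FS = 1.29

For a dry cohesionless infinite slope the factor of safety is FS = tanφ / tanβ.
FS = tan27.9° / tan22.3° = 0.5295 / 0.4101 = 1.291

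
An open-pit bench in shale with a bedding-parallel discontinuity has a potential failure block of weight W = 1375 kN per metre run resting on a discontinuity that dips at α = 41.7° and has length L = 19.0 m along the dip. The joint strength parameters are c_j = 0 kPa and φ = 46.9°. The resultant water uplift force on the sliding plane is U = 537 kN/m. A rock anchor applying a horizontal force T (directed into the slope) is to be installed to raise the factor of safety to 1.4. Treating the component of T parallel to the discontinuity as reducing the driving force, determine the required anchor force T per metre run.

Resolving forces along and normal to the sliding plane, with the horizontal anchor force T adding T·sinα to the effective normal force and T·cosα acting up the plane against the driving force:
FS = [c_jL + (W cosα − U + T sinα) tanφ] / [W sinα − T cosα]
Without the anchor: N' = 489.6 kN/m, driving T_d = 914.7 kN/m, resisting R = 0·19.0 + 489.6·tan46.9° = 523.2 kN/m, FS = 0.57.
Setting FS = 1.4 and solving for T:
1.4·(914.7 − T cos41.7°) = 523.2 + T sin41.7°·tan46.9°
T·(sin41.7°·tan46.9° + 1.4·cos41.7°) = 1.4·914.7 − 523.2
T·(0.6652·1.0686 + 1.4·0.7466) = 1280.6 − 523.2 = 757.3
T·1.7562 = 757.3
T = 431.2 kN/m

T = 431 kN/m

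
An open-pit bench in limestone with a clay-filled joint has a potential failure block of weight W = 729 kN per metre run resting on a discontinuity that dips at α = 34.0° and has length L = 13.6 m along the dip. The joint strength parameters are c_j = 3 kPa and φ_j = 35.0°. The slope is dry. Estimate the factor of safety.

Resolving the block weight along and normal to the plane and applying the Mohr–Coulomb strength on the joint:
N' = W cosα = 729·cos34.0° = 604.4 kN/m
Driving force T = W sinα = 729·sin34.0° = 407.7 kN/m
Resisting force R = c_j·L + N'·tanφ_j = 3·13.6 + 604.4·tan35.0° = 40.8 + 423.2 = 464.0 kN/m
FS = R / T = 464.0 / 407.7 = 1.138

FS = 1.14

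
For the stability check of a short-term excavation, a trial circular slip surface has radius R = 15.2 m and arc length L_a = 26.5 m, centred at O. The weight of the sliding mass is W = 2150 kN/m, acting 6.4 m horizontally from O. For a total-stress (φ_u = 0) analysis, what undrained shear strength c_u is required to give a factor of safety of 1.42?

FS = c_u·L_a·R / (W·d), so c_u = FS·W·d / (L_a·R).
c_u = 1.42·2150·6.4 / (26.50·15.2) = 19539.2 / 402.80 = 48.51 kPa

c_u = 48.5 kPa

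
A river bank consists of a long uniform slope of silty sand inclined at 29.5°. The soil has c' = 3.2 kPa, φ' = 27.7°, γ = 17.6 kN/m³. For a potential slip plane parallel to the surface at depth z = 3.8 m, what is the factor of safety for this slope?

For an infinite slope with a slip plane parallel to the surface (no pore pressure): FS = [c' + γz cos²β tanφ'] / [γz sinβ cosβ].
γz = 17.6·3.8 = 66.88 kN/m²
Numerator = 3.2 + 66.88·cos²29.5°·tan27.7° = 3.2 + 66.88·0.7575·0.5250 = 29.799 kPa
Denominator = 66.88·sin29.5°·cos29.5° = 66.88·0.4924·0.8704 = 28.664 kPa
FS = 29.799 / 28.664 = 1.040

FS = 1.04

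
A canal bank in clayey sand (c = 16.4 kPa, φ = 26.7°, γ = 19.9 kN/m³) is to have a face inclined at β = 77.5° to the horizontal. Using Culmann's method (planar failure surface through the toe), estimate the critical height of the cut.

H_c = 7.81 m

Culmann's analysis gives the critical failure plane at α_cr = (β + φ)/2 = (77.5 + 26.7)/2 = 52.1°, and the critical height
H_c = (4c/γ) · sinβ cosφ / [1 − cos(β − φ)]
    = (4·16.4/19.9) · sin77.5°·cos26.7° / [1 − cos(50.8°)]
    = 3.296 · 0.9763·0.8934 / [1 − 0.6320]
    = 3.296 · 0.8722 / 0.3680
    = 7.81 m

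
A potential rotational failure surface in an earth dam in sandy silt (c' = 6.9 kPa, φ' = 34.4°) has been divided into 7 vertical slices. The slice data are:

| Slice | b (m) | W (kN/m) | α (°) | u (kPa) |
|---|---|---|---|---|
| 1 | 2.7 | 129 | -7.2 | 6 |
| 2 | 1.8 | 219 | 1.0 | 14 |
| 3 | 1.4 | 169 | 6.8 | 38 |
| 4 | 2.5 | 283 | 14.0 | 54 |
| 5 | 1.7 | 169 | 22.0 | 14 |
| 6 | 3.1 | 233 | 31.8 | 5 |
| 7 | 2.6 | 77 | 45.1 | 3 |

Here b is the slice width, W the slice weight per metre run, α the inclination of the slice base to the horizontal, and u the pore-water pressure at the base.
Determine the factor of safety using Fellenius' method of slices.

FS = 2.35

Ordinary method of slices: FS = Σ[c'·Δl_i + (W_i cosα_i − u_i·Δl_i)·tanφ'] / Σ W_i sinα_i, with Δl_i = b_i / cosα_i.
Slice 1: Δl = 2.7/cos(-7.2°) = 2.721 m; N'_1 = 129·cos(-7.2°) − 6·2.721 = 111.7; c'Δl = 18.78; W sinα = -16.2
Slice 2: Δl = 1.8/cos1.0° = 1.800 m; N'_2 = 219·cos1.0° − 14·1.800 = 193.8; c'Δl = 12.42; W sinα = 3.8
Slice 3: Δl = 1.4/cos6.8° = 1.410 m; N'_3 = 169·cos6.8° − 38·1.410 = 114.2; c'Δl = 9.73; W sinα = 20.0
Slice 4: Δl = 2.5/cos14.0° = 2.577 m; N'_4 = 283·cos14.0° − 54·2.577 = 135.5; c'Δl = 17.78; W sinα = 68.5
Slice 5: Δl = 1.7/cos22.0° = 1.834 m; N'_5 = 169·cos22.0° − 14·1.834 = 131.0; c'Δl = 12.65; W sinα = 63.3
Slice 6: Δl = 3.1/cos31.8° = 3.648 m; N'_6 = 233·cos31.8° − 5·3.648 = 179.8; c'Δl = 25.17; W sinα = 122.8
Slice 7: Δl = 2.6/cos45.1° = 3.683 m; N'_7 = 77·cos45.1° − 3·3.683 = 43.3; c'Δl = 25.42; W sinα = 54.5
Σc'Δl = 121.9 kN/m; ΣN' = 909.2 kN/m; ΣW sinα = 316.8 kN/m
Resisting = 121.9 + 909.2·tan34.4° = 121.9 + 622.6 = 744.5 kN/m
FS = 744.5 / 316.8 = 2.350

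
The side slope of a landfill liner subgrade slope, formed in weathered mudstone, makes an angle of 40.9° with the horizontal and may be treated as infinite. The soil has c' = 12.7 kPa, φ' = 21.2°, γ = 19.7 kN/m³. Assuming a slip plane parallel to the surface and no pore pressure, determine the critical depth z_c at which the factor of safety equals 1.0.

z_c = 2.36 m

Setting FS = 1.00 in FS = [c' + γz cos²β tanφ'] / [γz sinβ cosβ] and solving for z:
z = c' / [γ cosβ (FS·sinβ − cosβ·tanφ')]
  = 12.7 / [19.7·cos40.9°·(1.00·sin40.9° − cos40.9°·tan21.2°)]
  = 12.7 / [19.7·0.7559·(1.00·0.6547 − 0.7559·0.3879)]
  = 12.7 / 5.3838 = 2.359 m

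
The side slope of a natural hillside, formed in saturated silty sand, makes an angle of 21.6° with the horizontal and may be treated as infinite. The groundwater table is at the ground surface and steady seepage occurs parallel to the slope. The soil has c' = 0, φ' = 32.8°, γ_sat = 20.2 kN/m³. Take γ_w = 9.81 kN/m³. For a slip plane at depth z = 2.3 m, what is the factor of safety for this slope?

With seepage parallel to the slope and the water table at the surface, the effective normal stress on the slip plane uses the buoyant unit weight γ' = γ_sat − γ_w while the driving shear stress uses γ_sat:
FS = [c' + γ' z cos²β tanφ'] / [γ_sat z sinβ cosβ]
(For c' = 0 this reduces to FS = (γ'/γ_sat)·tanφ'/tanβ.)
γ' = 20.2 − 9.81 = 10.39 kN/m³
Numerator = 0.0 + 10.39·2.3·cos²21.6°·tan32.8° = 0.0 + 10.39·2.3·0.8645·0.6445 = 13.314 kPa
Denominator = 20.2·2.3·sin21.6°·cos21.6° = 20.2·2.3·0.3681·0.9298 = 15.902 kPa
FS = 13.314 / 15.902 = 0.837

FS = 0.84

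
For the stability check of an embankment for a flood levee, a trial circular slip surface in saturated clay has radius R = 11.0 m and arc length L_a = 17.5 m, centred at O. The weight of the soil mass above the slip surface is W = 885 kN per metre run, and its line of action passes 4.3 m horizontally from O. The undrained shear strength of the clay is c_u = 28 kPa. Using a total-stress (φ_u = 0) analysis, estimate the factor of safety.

FS = 1.42

Taking moments about the centre O, the resisting moment is provided by the undrained shear strength acting along the arc:
M_R = c_u·L_a·R = 28·17.50·11.0 = 5390.0 kN·m/m
M_D = W·d = 885·4.3 = 3805.5 kN·m/m
FS = M_R / M_D = 5390.0 / 3805.5 = 1.416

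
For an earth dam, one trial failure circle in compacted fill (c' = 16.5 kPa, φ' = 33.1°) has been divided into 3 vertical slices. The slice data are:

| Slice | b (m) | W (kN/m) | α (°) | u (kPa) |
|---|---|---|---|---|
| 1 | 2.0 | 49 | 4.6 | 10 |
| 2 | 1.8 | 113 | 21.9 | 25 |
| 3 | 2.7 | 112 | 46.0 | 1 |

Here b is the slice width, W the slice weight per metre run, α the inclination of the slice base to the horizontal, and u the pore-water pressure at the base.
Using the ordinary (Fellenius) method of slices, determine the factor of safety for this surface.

FS = 1.84

Ordinary method of slices: FS = Σ[c'·Δl_i + (W_i cosα_i − u_i·Δl_i)·tanφ'] / Σ W_i sinα_i, with Δl_i = b_i / cosα_i.
Slice 1: Δl = 2.0/cos4.6° = 2.006 m; N'_1 = 49·cos4.6° − 10·2.006 = 28.8; c'Δl = 33.11; W sinα = 3.9
Slice 2: Δl = 1.8/cos21.9° = 1.940 m; N'_2 = 113·cos21.9° − 25·1.940 = 56.3; c'Δl = 32.01; W sinα = 42.1
Slice 3: Δl = 2.7/cos46.0° = 3.887 m; N'_3 = 112·cos46.0° − 1·3.887 = 73.9; c'Δl = 64.13; W sinα = 80.6
Σc'Δl = 129.2 kN/m; ΣN' = 159.0 kN/m; ΣW sinα = 126.6 kN/m
Resisting = 129.2 + 159.0·tan33.1° = 129.2 + 103.7 = 232.9 kN/m
FS = 232.9 / 126.6 = 1.839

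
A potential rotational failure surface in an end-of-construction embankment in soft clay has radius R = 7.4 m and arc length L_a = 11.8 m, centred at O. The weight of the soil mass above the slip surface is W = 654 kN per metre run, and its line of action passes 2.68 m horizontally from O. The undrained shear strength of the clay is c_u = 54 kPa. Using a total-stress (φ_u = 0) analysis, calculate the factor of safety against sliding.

Taking moments about the centre O, the resisting moment is provided by the undrained shear strength acting along the arc:
M_R = c_u·L_a·R = 54·11.80·7.4 = 4715.3 kN·m/m
M_D = W·d = 654·2.68 = 1752.7 kN·m/m
FS = M_R / M_D = 4715.3 / 1752.7 = 2.690

FS = 2.69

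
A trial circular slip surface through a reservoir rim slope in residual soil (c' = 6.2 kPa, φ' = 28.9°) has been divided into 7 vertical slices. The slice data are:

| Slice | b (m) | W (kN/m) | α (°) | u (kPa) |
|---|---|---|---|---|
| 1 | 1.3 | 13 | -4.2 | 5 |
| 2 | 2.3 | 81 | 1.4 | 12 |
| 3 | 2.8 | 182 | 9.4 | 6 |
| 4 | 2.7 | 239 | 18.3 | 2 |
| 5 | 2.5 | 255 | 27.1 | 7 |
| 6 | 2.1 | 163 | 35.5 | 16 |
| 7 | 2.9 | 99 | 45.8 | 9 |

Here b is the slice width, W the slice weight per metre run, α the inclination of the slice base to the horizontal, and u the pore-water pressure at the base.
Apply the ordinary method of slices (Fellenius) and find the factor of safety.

Ordinary method of slices: FS = Σ[c'·Δl_i + (W_i cosα_i − u_i·Δl_i)·tanφ'] / Σ W_i sinα_i, with Δl_i = b_i / cosα_i.
Slice 1: Δl = 1.3/cos(-4.2°) = 1.304 m; N'_1 = 13·cos(-4.2°) − 5·1.304 = 6.4; c'Δl = 8.08; W sinα = -1.0
Slice 2: Δl = 2.3/cos1.4° = 2.301 m; N'_2 = 81·cos1.4° − 12·2.301 = 53.4; c'Δl = 14.26; W sinα = 2.0
Slice 3: Δl = 2.8/cos9.4° = 2.838 m; N'_3 = 182·cos9.4° − 6·2.838 = 162.5; c'Δl = 17.60; W sinα = 29.7
Slice 4: Δl = 2.7/cos18.3° = 2.844 m; N'_4 = 239·cos18.3° − 2·2.844 = 221.2; c'Δl = 17.63; W sinα = 75.0
Slice 5: Δl = 2.5/cos27.1° = 2.808 m; N'_5 = 255·cos27.1° − 7·2.808 = 207.3; c'Δl = 17.41; W sinα = 116.2
Slice 6: Δl = 2.1/cos35.5° = 2.579 m; N'_6 = 163·cos35.5° − 16·2.579 = 91.4; c'Δl = 15.99; W sinα = 94.7
Slice 7: Δl = 2.9/cos45.8° = 4.160 m; N'_7 = 99·cos45.8° − 9·4.160 = 31.6; c'Δl = 25.79; W sinα = 71.0
Σc'Δl = 116.8 kN/m; ΣN' = 773.9 kN/m; ΣW sinα = 387.6 kN/m
Resisting = 116.8 + 773.9·tan28.9° = 116.8 + 427.2 = 544.0 kN/m
FS = 544.0 / 387.6 = 1.404

FS = 1.40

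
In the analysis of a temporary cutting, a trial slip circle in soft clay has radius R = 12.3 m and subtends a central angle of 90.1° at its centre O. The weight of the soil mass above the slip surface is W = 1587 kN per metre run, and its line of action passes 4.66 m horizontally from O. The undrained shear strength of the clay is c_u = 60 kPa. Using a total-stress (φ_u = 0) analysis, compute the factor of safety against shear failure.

FS = 1.93

Taking moments about the centre O, the resisting moment is provided by the undrained shear strength acting along the arc:
Arc length L_a = R·θ = 12.3·(90.1°·π/180) = 12.3·1.5725 = 19.34 m
M_R = c_u·L_a·R = 60·19.34·12.3 = 14274.6 kN·m/m
M_D = W·d = 1587·4.66 = 7395.4 kN·m/m
FS = M_R / M_D = 14274.6 / 7395.4 = 1.930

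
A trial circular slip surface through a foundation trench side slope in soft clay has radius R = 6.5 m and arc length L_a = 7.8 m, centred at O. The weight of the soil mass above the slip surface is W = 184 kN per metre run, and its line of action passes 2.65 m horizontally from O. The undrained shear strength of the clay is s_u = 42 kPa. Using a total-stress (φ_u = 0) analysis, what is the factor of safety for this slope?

Taking moments about the centre O, the resisting moment is provided by the undrained shear strength acting along the arc:
M_R = s_u·L_a·R = 42·7.80·6.5 = 2129.4 kN·m/m
M_D = W·d = 184·2.65 = 487.6 kN·m/m
FS = M_R / M_D = 2129.4 / 487.6 = 4.367

FS = 4.37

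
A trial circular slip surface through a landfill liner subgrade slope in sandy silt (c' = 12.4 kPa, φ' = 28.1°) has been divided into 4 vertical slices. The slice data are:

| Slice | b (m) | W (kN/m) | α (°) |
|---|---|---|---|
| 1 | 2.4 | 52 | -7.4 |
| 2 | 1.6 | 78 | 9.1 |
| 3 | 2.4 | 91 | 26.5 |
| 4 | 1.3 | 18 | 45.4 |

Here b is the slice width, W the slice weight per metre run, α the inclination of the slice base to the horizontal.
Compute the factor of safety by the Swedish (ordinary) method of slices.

FS = 3.81

Ordinary method of slices: FS = Σ[c'·Δl_i + (W_i cosα_i)·tanφ'] / Σ W_i sinα_i, with Δl_i = b_i / cosα_i.
Slice 1: Δl = 2.4/cos(-7.4°) = 2.420 m; N'_1 = 52·cos(-7.4°) = 51.6; c'Δl = 30.01; W sinα = -6.7
Slice 2: Δl = 1.6/cos9.1° = 1.620 m; N'_2 = 78·cos9.1° = 77.0; c'Δl = 20.09; W sinα = 12.3
Slice 3: Δl = 2.4/cos26.5° = 2.682 m; N'_3 = 91·cos26.5° = 81.4; c'Δl = 33.25; W sinα = 40.6
Slice 4: Δl = 1.3/cos45.4° = 1.851 m; N'_4 = 18·cos45.4° = 12.6; c'Δl = 22.96; W sinα = 12.8
Σc'Δl = 106.3 kN/m; ΣN' = 222.7 kN/m; ΣW sinα = 59.1 kN/m
Resisting = 106.3 + 222.7·tan28.1° = 106.3 + 118.9 = 225.2 kN/m
FS = 225.2 / 59.1 = 3.813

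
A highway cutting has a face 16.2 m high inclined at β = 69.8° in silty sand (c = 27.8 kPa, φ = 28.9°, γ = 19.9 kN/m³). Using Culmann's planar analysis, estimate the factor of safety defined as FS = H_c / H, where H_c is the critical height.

H_c = (4c/γ) · sinβ cosφ / [1 − cos(β − φ)]
    = (4·27.8/19.9) · sin69.8°·cos28.9° / [1 − cos40.9°]
    = 5.588 · 0.8216 / 0.2441 = 18.80 m
FS = H_c / H = 18.80 / 16.2 = 1.161

FS = 1.16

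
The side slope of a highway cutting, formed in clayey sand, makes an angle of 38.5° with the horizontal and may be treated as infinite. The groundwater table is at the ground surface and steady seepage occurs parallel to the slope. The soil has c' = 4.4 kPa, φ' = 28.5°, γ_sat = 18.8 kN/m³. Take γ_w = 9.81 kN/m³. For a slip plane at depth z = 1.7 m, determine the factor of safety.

FS = 0.61

With seepage parallel to the slope and the water table at the surface, the effective normal stress on the slip plane uses the buoyant unit weight γ' = γ_sat − γ_w while the driving shear stress uses γ_sat:
FS = [c' + γ' z cos²β tanφ'] / [γ_sat z sinβ cosβ]
γ' = 18.8 − 9.81 = 8.99 kN/m³
Numerator = 4.4 + 8.99·1.7·cos²38.5°·tan28.5° = 4.4 + 8.99·1.7·0.6125·0.5430 = 9.482 kPa
Denominator = 18.8·1.7·sin38.5°·cos38.5° = 18.8·1.7·0.6225·0.7826 = 15.570 kPa
FS = 9.482 / 15.570 = 0.609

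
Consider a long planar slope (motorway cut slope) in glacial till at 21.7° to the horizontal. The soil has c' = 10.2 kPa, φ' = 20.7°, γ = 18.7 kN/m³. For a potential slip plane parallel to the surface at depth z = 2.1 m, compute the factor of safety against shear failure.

For an infinite slope with a slip plane parallel to the surface (no pore pressure): FS = [c' + γz cos²β tanφ'] / [γz sinβ cosβ].
γz = 18.7·2.1 = 39.27 kN/m²
Numerator = 10.2 + 39.27·cos²21.7°·tan20.7° = 10.2 + 39.27·0.8633·0.3779 = 23.010 kPa
Denominator = 39.27·sin21.7°·cos21.7° = 39.27·0.3697·0.9291 = 13.491 kPa
FS = 23.010 / 13.491 = 1.706

FS = 1.71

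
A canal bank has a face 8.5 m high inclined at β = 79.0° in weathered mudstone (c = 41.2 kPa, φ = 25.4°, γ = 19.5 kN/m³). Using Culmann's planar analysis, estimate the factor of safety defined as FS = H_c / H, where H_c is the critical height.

H_c = (4c/γ) · sinβ cosφ / [1 − cos(β − φ)]
    = (4·41.2/19.5) · sin79.0°·cos25.4° / [1 − cos53.6°]
    = 8.451 · 0.8867 / 0.4066 = 18.43 m
FS = H_c / H = 18.43 / 8.5 = 2.168

FS = 2.17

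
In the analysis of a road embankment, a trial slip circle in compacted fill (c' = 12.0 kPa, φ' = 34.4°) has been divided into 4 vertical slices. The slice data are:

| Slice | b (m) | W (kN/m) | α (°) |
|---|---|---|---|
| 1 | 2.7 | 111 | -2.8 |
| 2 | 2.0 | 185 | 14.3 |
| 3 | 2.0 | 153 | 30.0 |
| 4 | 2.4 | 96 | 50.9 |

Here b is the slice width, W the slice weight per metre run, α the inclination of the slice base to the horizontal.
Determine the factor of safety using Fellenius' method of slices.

FS = 2.41

Ordinary method of slices: FS = Σ[c'·Δl_i + (W_i cosα_i)·tanφ'] / Σ W_i sinα_i, with Δl_i = b_i / cosα_i.
Slice 1: Δl = 2.7/cos(-2.8°) = 2.703 m; N'_1 = 111·cos(-2.8°) = 110.9; c'Δl = 32.44; W sinα = -5.4
Slice 2: Δl = 2.0/cos14.3° = 2.064 m; N'_2 = 185·cos14.3° = 179.3; c'Δl = 24.77; W sinα = 45.7
Slice 3: Δl = 2.0/cos30.0° = 2.309 m; N'_3 = 153·cos30.0° = 132.5; c'Δl = 27.71; W sinα = 76.5
Slice 4: Δl = 2.4/cos50.9° = 3.805 m; N'_4 = 96·cos50.9° = 60.5; c'Δl = 45.67; W sinα = 74.5
Σc'Δl = 130.6 kN/m; ΣN' = 483.2 kN/m; ΣW sinα = 191.3 kN/m
Resisting = 130.6 + 483.2·tan34.4° = 130.6 + 330.8 = 461.4 kN/m
FS = 461.4 / 191.3 = 2.412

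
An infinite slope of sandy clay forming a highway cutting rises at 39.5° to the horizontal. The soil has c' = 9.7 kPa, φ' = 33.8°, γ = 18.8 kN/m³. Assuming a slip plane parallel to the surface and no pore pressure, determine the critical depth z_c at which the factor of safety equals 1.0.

z_c = 5.59 m

Setting FS = 1.00 in FS = [c' + γz cos²β tanφ'] / [γz sinβ cosβ] and solving for z:
z = c' / [γ cosβ (FS·sinβ − cosβ·tanφ')]
  = 9.7 / [18.8·cos39.5°·(1.00·sin39.5° − cos39.5°·tan33.8°)]
  = 9.7 / [18.8·0.7716·(1.00·0.6361 − 0.7716·0.6694)]
  = 9.7 / 1.7338 = 5.595 m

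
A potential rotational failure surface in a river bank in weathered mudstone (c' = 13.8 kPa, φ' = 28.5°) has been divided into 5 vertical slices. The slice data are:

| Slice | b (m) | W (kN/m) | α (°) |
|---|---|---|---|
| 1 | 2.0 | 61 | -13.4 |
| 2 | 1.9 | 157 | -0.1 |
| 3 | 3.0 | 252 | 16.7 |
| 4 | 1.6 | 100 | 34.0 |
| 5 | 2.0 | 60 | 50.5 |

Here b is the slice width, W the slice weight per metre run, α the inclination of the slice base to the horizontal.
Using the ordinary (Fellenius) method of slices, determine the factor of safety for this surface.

FS = 3.01

Ordinary method of slices: FS = Σ[c'·Δl_i + (W_i cosα_i)·tanφ'] / Σ W_i sinα_i, with Δl_i = b_i / cosα_i.
Slice 1: Δl = 2.0/cos(-13.4°) = 2.056 m; N'_1 = 61·cos(-13.4°) = 59.3; c'Δl = 28.37; W sinα = -14.1
Slice 2: Δl = 1.9/cos(-0.1°) = 1.900 m; N'_2 = 157·cos(-0.1°) = 157.0; c'Δl = 26.22; W sinα = -0.3
Slice 3: Δl = 3.0/cos16.7° = 3.132 m; N'_3 = 252·cos16.7° = 241.4; c'Δl = 43.22; W sinα = 72.4
Slice 4: Δl = 1.6/cos34.0° = 1.930 m; N'_4 = 100·cos34.0° = 82.9; c'Δl = 26.63; W sinα = 55.9
Slice 5: Δl = 2.0/cos50.5° = 3.144 m; N'_5 = 60·cos50.5° = 38.2; c'Δl = 43.39; W sinα = 46.3
Σc'Δl = 167.8 kN/m; ΣN' = 578.8 kN/m; ΣW sinα = 160.2 kN/m
Resisting = 167.8 + 578.8·tan28.5° = 167.8 + 314.3 = 482.1 kN/m
FS = 482.1 / 160.2 = 3.009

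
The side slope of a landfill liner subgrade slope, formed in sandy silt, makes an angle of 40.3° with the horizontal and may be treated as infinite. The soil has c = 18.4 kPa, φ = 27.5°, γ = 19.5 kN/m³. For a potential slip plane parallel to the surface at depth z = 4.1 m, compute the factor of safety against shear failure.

For an infinite slope with a slip plane parallel to the surface (no pore pressure): FS = [c + γz cos²β tanφ] / [γz sinβ cosβ].
γz = 19.5·4.1 = 79.95 kN/m²
Numerator = 18.4 + 79.95·cos²40.3°·tan27.5° = 18.4 + 79.95·0.5817·0.5206 = 42.608 kPa
Denominator = 79.95·sin40.3°·cos40.3° = 79.95·0.6468·0.7627 = 39.438 kPa
FS = 42.608 / 39.438 = 1.080

FS = 1.08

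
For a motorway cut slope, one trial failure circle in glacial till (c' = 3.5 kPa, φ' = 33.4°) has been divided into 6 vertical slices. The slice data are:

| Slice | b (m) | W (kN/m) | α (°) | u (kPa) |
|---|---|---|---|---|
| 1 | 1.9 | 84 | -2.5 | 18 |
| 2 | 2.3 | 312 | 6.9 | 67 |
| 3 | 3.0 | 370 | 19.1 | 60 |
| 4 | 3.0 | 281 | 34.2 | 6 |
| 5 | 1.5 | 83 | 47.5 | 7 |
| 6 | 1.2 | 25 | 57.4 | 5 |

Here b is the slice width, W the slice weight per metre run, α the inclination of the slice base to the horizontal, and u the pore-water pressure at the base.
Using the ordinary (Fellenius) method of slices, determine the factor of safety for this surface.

Ordinary method of slices: FS = Σ[c'·Δl_i + (W_i cosα_i − u_i·Δl_i)·tanφ'] / Σ W_i sinα_i, with Δl_i = b_i / cosα_i.
Slice 1: Δl = 1.9/cos(-2.5°) = 1.902 m; N'_1 = 84·cos(-2.5°) − 18·1.902 = 49.7; c'Δl = 6.66; W sinα = -3.7
Slice 2: Δl = 2.3/cos6.9° = 2.317 m; N'_2 = 312·cos6.9° − 67·2.317 = 154.5; c'Δl = 8.11; W sinα = 37.5
Slice 3: Δl = 3.0/cos19.1° = 3.175 m; N'_3 = 370·cos19.1° − 60·3.175 = 159.1; c'Δl = 11.11; W sinα = 121.1
Slice 4: Δl = 3.0/cos34.2° = 3.627 m; N'_4 = 281·cos34.2° − 6·3.627 = 210.6; c'Δl = 12.70; W sinα = 157.9
Slice 5: Δl = 1.5/cos47.5° = 2.220 m; N'_5 = 83·cos47.5° − 7·2.220 = 40.5; c'Δl = 7.77; W sinα = 61.2
Slice 6: Δl = 1.2/cos57.4° = 2.227 m; N'_6 = 25·cos57.4° − 5·2.227 = 2.3; c'Δl = 7.80; W sinα = 21.1
Σc'Δl = 54.1 kN/m; ΣN' = 616.9 kN/m; ΣW sinα = 395.1 kN/m
Resisting = 54.1 + 616.9·tan33.4° = 54.1 + 406.7 = 460.9 kN/m
FS = 460.9 / 395.1 = 1.167

FS = 1.17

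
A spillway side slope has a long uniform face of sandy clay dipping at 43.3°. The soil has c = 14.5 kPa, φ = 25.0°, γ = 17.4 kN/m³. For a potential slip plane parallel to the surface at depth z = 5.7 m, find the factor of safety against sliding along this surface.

For an infinite slope with a slip plane parallel to the surface (no pore pressure): FS = [c + γz cos²β tanφ] / [γz sinβ cosβ].
γz = 17.4·5.7 = 99.18 kN/m²
Numerator = 14.5 + 99.18·cos²43.3°·tan25.0° = 14.5 + 99.18·0.5297·0.4663 = 38.996 kPa
Denominator = 99.18·sin43.3°·cos43.3° = 99.18·0.6858·0.7278 = 49.503 kPa
FS = 38.996 / 49.503 = 0.788

FS = 0.79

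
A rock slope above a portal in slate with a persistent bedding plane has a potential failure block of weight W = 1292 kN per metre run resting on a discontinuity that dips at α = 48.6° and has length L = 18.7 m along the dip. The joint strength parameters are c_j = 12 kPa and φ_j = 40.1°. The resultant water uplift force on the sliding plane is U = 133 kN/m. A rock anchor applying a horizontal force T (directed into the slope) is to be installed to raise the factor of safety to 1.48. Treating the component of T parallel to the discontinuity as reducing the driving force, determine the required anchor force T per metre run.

Resolving forces along and normal to the sliding plane, with the horizontal anchor force T adding T·sinα to the effective normal force and T·cosα acting up the plane against the driving force:
FS = [c_jL + (W cosα − U + T sinα) tanφ_j] / [W sinα − T cosα]
Without the anchor: N' = 721.4 kN/m, driving T_d = 969.1 kN/m, resisting R = 12·18.7 + 721.4·tan40.1° = 831.9 kN/m, FS = 0.86.
Setting FS = 1.48 and solving for T:
1.48·(969.1 − T cos48.6°) = 831.9 + T sin48.6°·tan40.1°
T·(sin48.6°·tan40.1° + 1.48·cos48.6°) = 1.48·969.1 − 831.9
T·(0.7501·0.8421 + 1.48·0.6613) = 1434.3 − 831.9 = 602.4
T·1.6104 = 602.4
T = 374.1 kN/m

T = 374 kN/m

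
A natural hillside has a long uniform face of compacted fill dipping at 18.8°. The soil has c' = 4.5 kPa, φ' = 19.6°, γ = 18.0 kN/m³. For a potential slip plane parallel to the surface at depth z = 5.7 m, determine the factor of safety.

For an infinite slope with a slip plane parallel to the surface (no pore pressure): FS = [c' + γz cos²β tanφ'] / [γz sinβ cosβ].
γz = 18.0·5.7 = 102.60 kN/m²
Numerator = 4.5 + 102.60·cos²18.8°·tan19.6° = 4.5 + 102.60·0.8961·0.3561 = 37.240 kPa
Denominator = 102.60·sin18.8°·cos18.8° = 102.60·0.3223·0.9466 = 31.300 kPa
FS = 37.240 / 31.300 = 1.190

FS = 1.19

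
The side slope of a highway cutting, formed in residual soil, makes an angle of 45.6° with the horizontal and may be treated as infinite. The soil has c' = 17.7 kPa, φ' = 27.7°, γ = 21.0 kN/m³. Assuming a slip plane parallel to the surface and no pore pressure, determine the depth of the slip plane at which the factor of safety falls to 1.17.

z = 2.57 m

Setting FS = 1.17 in FS = [c' + γz cos²β tanφ'] / [γz sinβ cosβ] and solving for z:
z = c' / [γ cosβ (FS·sinβ − cosβ·tanφ')]
  = 17.7 / [21.0·cos45.6°·(1.17·sin45.6° − cos45.6°·tan27.7°)]
  = 17.7 / [21.0·0.6997·(1.17·0.7145 − 0.6997·0.5250)]
  = 17.7 / 6.8851 = 2.571 m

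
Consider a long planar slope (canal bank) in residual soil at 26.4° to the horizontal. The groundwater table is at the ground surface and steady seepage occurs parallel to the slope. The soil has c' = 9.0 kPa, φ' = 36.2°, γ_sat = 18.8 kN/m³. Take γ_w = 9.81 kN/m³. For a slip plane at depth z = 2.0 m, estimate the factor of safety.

FS = 1.31

With seepage parallel to the slope and the water table at the surface, the effective normal stress on the slip plane uses the buoyant unit weight γ' = γ_sat − γ_w while the driving shear stress uses γ_sat:
FS = [c' + γ' z cos²β tanφ'] / [γ_sat z sinβ cosβ]
γ' = 18.8 − 9.81 = 8.99 kN/m³
Numerator = 9.0 + 8.99·2.0·cos²26.4°·tan36.2° = 9.0 + 8.99·2.0·0.8023·0.7319 = 19.558 kPa
Denominator = 18.8·2.0·sin26.4°·cos26.4° = 18.8·2.0·0.4446·0.8957 = 14.975 kPa
FS = 19.558 / 14.975 = 1.306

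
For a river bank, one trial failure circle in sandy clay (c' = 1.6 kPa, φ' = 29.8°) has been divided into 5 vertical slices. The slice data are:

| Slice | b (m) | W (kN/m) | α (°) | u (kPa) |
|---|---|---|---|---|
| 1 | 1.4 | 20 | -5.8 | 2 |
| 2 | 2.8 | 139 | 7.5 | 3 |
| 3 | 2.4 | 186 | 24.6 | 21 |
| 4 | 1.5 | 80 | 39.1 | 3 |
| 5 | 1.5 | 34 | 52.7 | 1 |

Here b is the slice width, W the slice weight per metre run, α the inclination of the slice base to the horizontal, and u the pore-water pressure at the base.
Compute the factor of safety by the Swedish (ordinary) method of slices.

FS = 1.23

Ordinary method of slices: FS = Σ[c'·Δl_i + (W_i cosα_i − u_i·Δl_i)·tanφ'] / Σ W_i sinα_i, with Δl_i = b_i / cosα_i.
Slice 1: Δl = 1.4/cos(-5.8°) = 1.407 m; N'_1 = 20·cos(-5.8°) − 2·1.407 = 17.1; c'Δl = 2.25; W sinα = -2.0
Slice 2: Δl = 2.8/cos7.5° = 2.824 m; N'_2 = 139·cos7.5° − 3·2.824 = 129.3; c'Δl = 4.52; W sinα = 18.1
Slice 3: Δl = 2.4/cos24.6° = 2.640 m; N'_3 = 186·cos24.6° − 21·2.640 = 113.7; c'Δl = 4.22; W sinα = 77.4
Slice 4: Δl = 1.5/cos39.1° = 1.933 m; N'_4 = 80·cos39.1° − 3·1.933 = 56.3; c'Δl = 3.09; W sinα = 50.5
Slice 5: Δl = 1.5/cos52.7° = 2.475 m; N'_5 = 34·cos52.7° − 1·2.475 = 18.1; c'Δl = 3.96; W sinα = 27.0
Σc'Δl = 18.0 kN/m; ΣN' = 334.5 kN/m; ΣW sinα = 171.1 kN/m
Resisting = 18.0 + 334.5·tan29.8° = 18.0 + 191.6 = 209.6 kN/m
FS = 209.6 / 171.1 = 1.226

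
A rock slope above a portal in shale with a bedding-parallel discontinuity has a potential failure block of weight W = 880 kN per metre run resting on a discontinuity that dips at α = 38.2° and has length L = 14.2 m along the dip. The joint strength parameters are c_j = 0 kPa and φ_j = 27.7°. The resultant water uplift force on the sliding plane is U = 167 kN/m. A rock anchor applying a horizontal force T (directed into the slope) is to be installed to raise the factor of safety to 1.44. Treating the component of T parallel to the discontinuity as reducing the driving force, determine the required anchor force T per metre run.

T = 349 kN/m

Resolving forces along and normal to the sliding plane, with the horizontal anchor force T adding T·sinα to the effective normal force and T·cosα acting up the plane against the driving force:
FS = [c_jL + (W cosα − U + T sinα) tanφ_j] / [W sinα − T cosα]
Without the anchor: N' = 524.6 kN/m, driving T_d = 544.2 kN/m, resisting R = 0·14.2 + 524.6·tan27.7° = 275.4 kN/m, FS = 0.51.
Setting FS = 1.44 and solving for T:
1.44·(544.2 − T cos38.2°) = 275.4 + T sin38.2°·tan27.7°
T·(sin38.2°·tan27.7° + 1.44·cos38.2°) = 1.44·544.2 − 275.4
T·(0.6184·0.5250 + 1.44·0.7859) = 783.6 − 275.4 = 508.3
T·1.4563 = 508.3
T = 349.0 kN/m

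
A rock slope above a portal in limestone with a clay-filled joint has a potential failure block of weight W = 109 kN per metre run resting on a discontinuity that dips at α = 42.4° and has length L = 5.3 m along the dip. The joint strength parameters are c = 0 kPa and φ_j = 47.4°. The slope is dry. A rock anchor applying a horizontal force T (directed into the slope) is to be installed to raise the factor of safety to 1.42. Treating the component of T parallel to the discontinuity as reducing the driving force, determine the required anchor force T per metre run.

Resolving forces along and normal to the sliding plane, with the horizontal anchor force T adding T·sinα to the effective normal force and T·cosα acting up the plane against the driving force:
FS = [cL + (W cosα + T sinα) tanφ_j] / [W sinα − T cosα]
Without the anchor: N' = 80.5 kN/m, driving T_d = 73.5 kN/m, resisting R = 0·5.3 + 80.5·tan47.4° = 87.5 kN/m, FS = 1.19.
Setting FS = 1.42 and solving for T:
1.42·(73.5 − T cos42.4°) = 87.5 + T sin42.4°·tan47.4°
T·(sin42.4°·tan47.4° + 1.42·cos42.4°) = 1.42·73.5 − 87.5
T·(0.6743·1.0875 + 1.42·0.7385) = 104.4 − 87.5 = 16.8
T·1.7819 = 16.8
T = 9.4 kN/m

T = 9 kN/m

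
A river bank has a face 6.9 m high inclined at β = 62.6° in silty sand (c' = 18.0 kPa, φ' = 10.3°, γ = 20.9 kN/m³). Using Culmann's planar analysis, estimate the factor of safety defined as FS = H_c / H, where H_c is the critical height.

FS = 1.12

H_c = (4c'/γ) · sinβ cosφ' / [1 − cos(β − φ')]
    = (4·18.0/20.9) · sin62.6°·cos10.3° / [1 − cos52.3°]
    = 3.445 · 0.8735 / 0.3885 = 7.75 m
FS = H_c / H = 7.75 / 6.9 = 1.123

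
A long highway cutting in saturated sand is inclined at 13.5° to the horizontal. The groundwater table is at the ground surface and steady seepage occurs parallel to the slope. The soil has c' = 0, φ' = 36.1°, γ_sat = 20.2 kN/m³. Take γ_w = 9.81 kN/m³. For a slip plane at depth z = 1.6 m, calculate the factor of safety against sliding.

With seepage parallel to the slope and the water table at the surface, the effective normal stress on the slip plane uses the buoyant unit weight γ' = γ_sat − γ_w while the driving shear stress uses γ_sat:
FS = [c' + γ' z cos²β tanφ'] / [γ_sat z sinβ cosβ]
(For c' = 0 this reduces to FS = (γ'/γ_sat)·tanφ'/tanβ.)
γ' = 20.2 − 9.81 = 10.39 kN/m³
Numerator = 0.0 + 10.39·1.6·cos²13.5°·tan36.1° = 0.0 + 10.39·1.6·0.9455·0.7292 = 11.462 kPa
Denominator = 20.2·1.6·sin13.5°·cos13.5° = 20.2·1.6·0.2334·0.9724 = 7.336 kPa
FS = 11.462 / 7.336 = 1.562

FS = 1.56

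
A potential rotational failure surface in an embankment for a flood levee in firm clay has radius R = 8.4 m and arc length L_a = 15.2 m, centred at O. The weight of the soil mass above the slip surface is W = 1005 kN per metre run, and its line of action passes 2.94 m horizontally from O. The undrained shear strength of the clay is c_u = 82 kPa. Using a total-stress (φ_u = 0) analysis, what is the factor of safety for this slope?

Taking moments about the centre O, the resisting moment is provided by the undrained shear strength acting along the arc:
M_R = c_u·L_a·R = 82·15.20·8.4 = 10469.8 kN·m/m
M_D = W·d = 1005·2.94 = 2954.7 kN·m/m
FS = M_R / M_D = 10469.8 / 2954.7 = 3.543

FS = 3.54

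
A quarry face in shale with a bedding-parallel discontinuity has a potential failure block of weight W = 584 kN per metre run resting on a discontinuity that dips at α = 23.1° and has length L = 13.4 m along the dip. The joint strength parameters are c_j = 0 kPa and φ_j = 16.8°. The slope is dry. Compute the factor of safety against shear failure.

FS = 0.71

Resolving the block weight along and normal to the plane and applying the Mohr–Coulomb strength on the joint:
N' = W cosα = 584·cos23.1° = 537.2 kN/m
Driving force T = W sinα = 584·sin23.1° = 229.1 kN/m
Resisting force R = c_j·L + N'·tanφ_j = 0·13.4 + 537.2·tan16.8° = 0.0 + 162.2 = 162.2 kN/m
FS = R / T = 162.2 / 229.1 = 0.708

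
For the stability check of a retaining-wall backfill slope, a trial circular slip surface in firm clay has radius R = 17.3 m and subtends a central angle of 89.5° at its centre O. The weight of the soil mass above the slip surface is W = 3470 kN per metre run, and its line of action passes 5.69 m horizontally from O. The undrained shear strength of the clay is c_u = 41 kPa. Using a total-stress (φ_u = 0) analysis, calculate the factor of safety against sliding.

FS = 0.97

Taking moments about the centre O, the resisting moment is provided by the undrained shear strength acting along the arc:
Arc length L_a = R·θ = 17.3·(89.5°·π/180) = 17.3·1.5621 = 27.02 m
M_R = c_u·L_a·R = 41·27.02·17.3 = 19168.0 kN·m/m
M_D = W·d = 3470·5.69 = 19744.3 kN·m/m
FS = M_R / M_D = 19168.0 / 19744.3 = 0.971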